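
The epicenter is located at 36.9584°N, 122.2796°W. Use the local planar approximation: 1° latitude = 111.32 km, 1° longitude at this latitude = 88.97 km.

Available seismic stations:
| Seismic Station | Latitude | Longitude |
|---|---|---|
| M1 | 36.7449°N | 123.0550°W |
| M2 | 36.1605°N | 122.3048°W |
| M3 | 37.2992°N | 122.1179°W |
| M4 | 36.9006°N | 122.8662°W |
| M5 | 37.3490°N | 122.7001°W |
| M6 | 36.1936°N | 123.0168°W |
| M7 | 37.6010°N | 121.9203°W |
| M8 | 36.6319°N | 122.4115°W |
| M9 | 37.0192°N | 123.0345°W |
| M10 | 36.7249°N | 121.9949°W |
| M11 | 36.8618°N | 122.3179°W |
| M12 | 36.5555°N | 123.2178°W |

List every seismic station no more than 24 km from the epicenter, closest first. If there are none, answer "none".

M11

Distances from 36.9584°N, 122.2796°W:
M1: √((-0.2135·111.32)² + (-0.7754·88.97)²) = √(564.861733 + 4759.252804) = 72.9665 km
M2: √((-0.7979·111.32)² + (-0.0252·88.97)²) = √(7889.388187 + 5.026761) = 88.8505 km
M3: √((0.3408·111.32)² + (0.1617·88.97)²) = √(1439.280918 + 206.969915) = 40.5740 km
M4: √((-0.0578·111.32)² + (-0.5866·88.97)²) = √(41.400165 + 2723.775433) = 52.5849 km
M5: √((0.3906·111.32)² + (-0.4205·88.97)²) = √(1890.648843 + 1399.649139) = 57.3611 km
M6: √((-0.7648·111.32)² + (-0.7372·88.97)²) = √(7248.400036 + 4301.875469) = 107.4722 km
M7: √((0.6426·111.32)² + (0.3593·88.97)²) = √(5117.146348 + 1021.884038) = 78.3520 km
M8: √((-0.3265·111.32)² + (-0.1319·88.97)²) = √(1321.030262 + 137.713581) = 38.1935 km
M9: √((0.0608·111.32)² + (-0.7549·88.97)²) = √(45.809289 + 4510.929419) = 67.5036 km
M10: √((-0.2335·111.32)² + (0.2847·88.97)²) = √(675.647486 + 641.596691) = 36.2939 km
M11: √((-0.0966·111.32)² + (-0.0383·88.97)²) = √(115.638020 + 11.611404) = 11.2805 km
M12: √((-0.4029·111.32)² + (-0.9382·88.97)²) = √(2011.596772 + 6967.517021) = 94.7582 km
Threshold 24 km: M11 (11.2805 km) is within range.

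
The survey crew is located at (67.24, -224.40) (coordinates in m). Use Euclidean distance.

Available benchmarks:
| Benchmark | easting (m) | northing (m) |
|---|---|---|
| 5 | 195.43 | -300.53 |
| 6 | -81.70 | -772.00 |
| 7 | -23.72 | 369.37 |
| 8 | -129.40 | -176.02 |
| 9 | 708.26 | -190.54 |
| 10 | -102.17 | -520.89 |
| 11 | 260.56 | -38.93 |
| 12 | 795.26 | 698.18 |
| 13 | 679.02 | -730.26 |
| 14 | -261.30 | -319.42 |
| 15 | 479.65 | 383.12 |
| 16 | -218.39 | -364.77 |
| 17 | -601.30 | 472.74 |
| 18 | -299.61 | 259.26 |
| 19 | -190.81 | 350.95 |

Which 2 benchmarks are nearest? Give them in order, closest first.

Distances from (67.24, -224.40):
5: √((128.19)² + (-76.13)²) = √(16432.6761 + 5795.7769) = 149.09 m
6: √((-148.94)² + (-547.60)²) = √(22183.1236 + 299865.7600) = 567.49 m
7: √((-90.96)² + (593.77)²) = √(8273.7216 + 352562.8129) = 600.70 m
8: √((-196.64)² + (48.38)²) = √(38667.2896 + 2340.6244) = 202.50 m
9: √((641.02)² + (33.86)²) = √(410906.6404 + 1146.4996) = 641.91 m
10: √((-169.41)² + (-296.49)²) = √(28699.7481 + 87906.3201) = 341.48 m
11: √((193.32)² + (185.47)²) = √(37372.6224 + 34399.1209) = 267.90 m
12: √((728.02)² + (922.58)²) = √(530013.1204 + 851153.8564) = 1175.23 m
13: √((611.78)² + (-505.86)²) = √(374274.7684 + 255894.3396) = 793.83 m
14: √((-328.54)² + (-95.02)²) = √(107938.5316 + 9028.8004) = 342.00 m
15: √((412.41)² + (607.52)²) = √(170082.0081 + 369080.5504) = 734.28 m
16: √((-285.63)² + (-140.37)²) = √(81584.4969 + 19703.7369) = 318.26 m
17: √((-668.54)² + (697.14)²) = √(446945.7316 + 486004.1796) = 965.89 m
18: √((-366.85)² + (483.66)²) = √(134578.9225 + 233926.9956) = 607.05 m
19: √((-258.05)² + (575.35)²) = √(66589.8025 + 331027.6225) = 630.57 m
Sorted: 5 (149.09 m) < 8 (202.50 m) < 11 (267.90 m) < 16 (318.26 m) < …

5, 8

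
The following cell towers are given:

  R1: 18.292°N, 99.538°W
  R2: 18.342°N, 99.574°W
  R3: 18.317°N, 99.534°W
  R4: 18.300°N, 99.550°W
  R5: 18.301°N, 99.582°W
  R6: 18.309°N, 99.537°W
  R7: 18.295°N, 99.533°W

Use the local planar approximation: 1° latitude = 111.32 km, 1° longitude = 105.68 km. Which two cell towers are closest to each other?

Pairwise distances:
R1–R2: 6.742 km
R1–R3: 2.815 km
R1–R4: 1.550 km
R1–R5: 4.757 km
R1–R6: 1.895 km
R1–R7: 0.625 km
R2–R3: 5.061 km
R2–R4: 5.319 km
R2–R5: 4.642 km
R2–R6: 5.365 km
R2–R7: 6.793 km
R3–R4: 2.538 km
R3–R5: 5.376 km
R3–R6: 0.945 km
R3–R7: 2.451 km
R4–R5: 3.384 km
R4–R6: 1.700 km
R4–R7: 1.881 km
R5–R6: 4.838 km
R5–R7: 5.221 km
R6–R7: 1.615 km
Closest pair: R1–R7 at 0.625 km.

R1 and R7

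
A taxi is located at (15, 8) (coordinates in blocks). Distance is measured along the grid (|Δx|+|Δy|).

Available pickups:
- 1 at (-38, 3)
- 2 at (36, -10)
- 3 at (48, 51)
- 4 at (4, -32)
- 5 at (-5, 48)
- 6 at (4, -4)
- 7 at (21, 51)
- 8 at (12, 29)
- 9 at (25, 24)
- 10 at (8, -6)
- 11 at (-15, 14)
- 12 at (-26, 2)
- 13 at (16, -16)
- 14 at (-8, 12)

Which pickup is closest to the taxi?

10

Distances from (15, 8):
1: 58 blocks
2: 39 blocks
3: 76 blocks
4: 51 blocks
5: 60 blocks
6: 23 blocks
7: 49 blocks
8: 24 blocks
9: 26 blocks
10: 21 blocks
11: 36 blocks
12: 47 blocks
13: 25 blocks
14: 27 blocks
Minimum: 10 at 21 blocks.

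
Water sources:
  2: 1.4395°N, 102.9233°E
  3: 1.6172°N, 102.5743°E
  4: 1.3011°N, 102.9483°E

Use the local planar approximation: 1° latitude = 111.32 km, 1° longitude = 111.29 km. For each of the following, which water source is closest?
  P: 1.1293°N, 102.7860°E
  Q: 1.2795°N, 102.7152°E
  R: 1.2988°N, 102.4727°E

P→4; Q→4; R→3

P at 1.1293°N, 102.7860°E:
  2: √((0.3102·111.32)² + (0.1373·111.29)²) = √(1192.422006 + 233.481976) = 37.7611 km
  3: √((0.4879·111.32)² + (-0.2117·111.29)²) = √(2949.905011 + 555.077982) = 59.2029 km
  4: √((0.1718·111.32)² + (0.1623·111.29)²) = √(365.757057 + 326.249102) = 26.3060 km
  → nearest: 4 (26.3060 km)
Q at 1.2795°N, 102.7152°E:
  2: √((0.1600·111.32)² + (0.2081·111.29)²) = √(317.238845 + 536.360078) = 29.2164 km
  3: √((0.3377·111.32)² + (-0.1409·111.29)²) = √(1413.215905 + 245.886266) = 40.7321 km
  4: √((0.0216·111.32)² + (0.2331·111.29)²) = √(5.781678 + 672.971747) = 26.0529 km
  → nearest: 4 (26.0529 km)
R at 1.2988°N, 102.4727°E:
  2: √((0.1407·111.32)² + (0.4506·111.29)²) = √(245.320923 + 2514.749090) = 52.5364 km
  3: √((0.3184·111.32)² + (0.1016·111.29)²) = √(1256.297552 + 127.849696) = 37.2041 km
  4: √((0.0023·111.32)² + (0.4756·111.29)²) = √(0.065554 + 2801.534511) = 52.9301 km
  → nearest: 3 (37.2041 km)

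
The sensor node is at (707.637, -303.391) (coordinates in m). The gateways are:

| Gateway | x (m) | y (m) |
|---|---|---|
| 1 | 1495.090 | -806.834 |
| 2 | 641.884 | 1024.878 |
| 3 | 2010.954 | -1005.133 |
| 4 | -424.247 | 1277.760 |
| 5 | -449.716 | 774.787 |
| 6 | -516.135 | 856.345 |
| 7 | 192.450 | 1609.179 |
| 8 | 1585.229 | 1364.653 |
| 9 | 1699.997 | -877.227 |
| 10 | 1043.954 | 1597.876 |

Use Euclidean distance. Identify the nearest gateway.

1

Distances from (707.637, -303.391):
1: √((787.453)² + (-503.443)²) = √(620082.22721 + 253454.85425) = 934.632 m
2: √((-65.753)² + (1328.269)²) = √(4323.45701 + 1764298.53636) = 1329.895 m
3: √((1303.317)² + (-701.742)²) = √(1698635.20249 + 492441.83456) = 1480.229 m
4: √((-1131.884)² + (1581.151)²) = √(1281161.38946 + 2500038.48480) = 1944.531 m
5: √((-1157.353)² + (1078.178)²) = √(1339465.96661 + 1162467.79968) = 1581.750 m
6: √((-1223.772)² + (1159.736)²) = √(1497617.90798 + 1344987.58970) = 1686.003 m
7: √((-515.187)² + (1912.570)²) = √(265417.64497 + 3657924.00490) = 1980.743 m
8: √((877.592)² + (1668.044)²) = √(770167.71846 + 2782370.78594) = 1884.818 m
9: √((992.360)² + (-573.836)²) = √(984778.36960 + 329287.75490) = 1146.327 m
10: √((336.317)² + (1901.267)²) = √(113109.12449 + 3614816.20529) = 1930.784 m
Minimum: 1 at 934.632 m.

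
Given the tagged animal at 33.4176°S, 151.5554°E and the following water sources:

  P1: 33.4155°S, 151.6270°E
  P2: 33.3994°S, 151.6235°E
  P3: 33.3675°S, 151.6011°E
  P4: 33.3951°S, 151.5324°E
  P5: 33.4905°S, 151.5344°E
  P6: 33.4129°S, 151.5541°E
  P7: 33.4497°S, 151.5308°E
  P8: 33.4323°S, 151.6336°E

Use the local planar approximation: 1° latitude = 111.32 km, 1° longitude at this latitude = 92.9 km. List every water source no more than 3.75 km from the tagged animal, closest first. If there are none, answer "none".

P6, P4

Distances from 33.4176°S, 151.5554°E:
P1: 6.6557 km
P2: 6.6430 km
P3: 7.0092 km
P4: 3.2923 km
P5: 8.3464 km
P6: 0.5370 km
P7: 4.2417 km
P8: 7.4468 km
Threshold 3.75 km: P6 (0.5370 km), P4 (3.2923 km) are within range.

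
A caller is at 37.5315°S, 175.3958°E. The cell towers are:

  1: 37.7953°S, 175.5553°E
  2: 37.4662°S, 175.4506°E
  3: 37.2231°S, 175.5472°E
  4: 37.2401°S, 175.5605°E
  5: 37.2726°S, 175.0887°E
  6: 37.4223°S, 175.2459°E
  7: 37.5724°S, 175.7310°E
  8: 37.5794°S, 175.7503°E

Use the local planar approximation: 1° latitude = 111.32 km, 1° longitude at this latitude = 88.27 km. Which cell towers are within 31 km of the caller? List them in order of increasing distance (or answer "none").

2, 6, 7

Distances from 37.5315°S, 175.3958°E:
1: 32.5668 km
2: 8.7315 km
3: 36.8405 km
4: 35.5475 km
5: 39.5659 km
6: 17.9680 km
7: 29.9364 km
8: 31.7428 km
Threshold 31 km: 2 (8.7315 km), 6 (17.9680 km), 7 (29.9364 km) are within range.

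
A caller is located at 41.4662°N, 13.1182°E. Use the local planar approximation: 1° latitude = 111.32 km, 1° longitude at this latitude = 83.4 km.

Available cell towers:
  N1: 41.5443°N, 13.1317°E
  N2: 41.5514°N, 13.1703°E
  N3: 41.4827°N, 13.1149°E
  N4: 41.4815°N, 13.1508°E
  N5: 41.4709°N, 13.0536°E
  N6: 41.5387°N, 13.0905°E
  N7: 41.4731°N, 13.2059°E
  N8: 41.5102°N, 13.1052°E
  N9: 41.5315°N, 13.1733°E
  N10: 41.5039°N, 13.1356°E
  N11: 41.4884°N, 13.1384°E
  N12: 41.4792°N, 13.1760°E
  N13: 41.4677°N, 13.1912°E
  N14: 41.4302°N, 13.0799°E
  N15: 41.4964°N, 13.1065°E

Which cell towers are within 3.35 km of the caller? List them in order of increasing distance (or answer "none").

Distances from 41.4662°N, 13.1182°E:
N1: 8.7667 km
N2: 10.4324 km
N3: 1.8573 km
N4: 3.2083 km
N5: 5.4130 km
N6: 8.3948 km
N7: 7.3544 km
N8: 5.0166 km
N9: 8.5999 km
N10: 4.4406 km
N11: 2.9909 km
N12: 5.0331 km
N13: 6.0905 km
N14: 5.1248 km
N15: 3.5006 km
Threshold 3.35 km: N3 (1.8573 km), N11 (2.9909 km), N4 (3.2083 km) are within range.

N3, N11, N4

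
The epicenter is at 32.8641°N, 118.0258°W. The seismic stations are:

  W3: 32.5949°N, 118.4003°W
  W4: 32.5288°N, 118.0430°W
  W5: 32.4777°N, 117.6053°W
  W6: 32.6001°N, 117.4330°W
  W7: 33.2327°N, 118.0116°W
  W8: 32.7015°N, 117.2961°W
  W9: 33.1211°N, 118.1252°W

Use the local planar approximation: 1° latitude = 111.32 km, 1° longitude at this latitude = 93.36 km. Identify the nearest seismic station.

W9

Distances from 32.8641°N, 118.0258°W:
W3: √((-0.2692·111.32)² + (-0.3745·93.36)²) = √(898.041706 + 1222.433745) = 46.0486 km
W4: √((-0.3353·111.32)² + (-0.0172·93.36)²) = √(1393.200117 + 2.578568) = 37.3601 km
W5: √((-0.3864·111.32)² + (0.4205·93.36)²) = √(1850.208325 + 1541.181142) = 58.2356 km
W6: √((-0.2640·111.32)² + (0.5928·93.36)²) = √(863.682757 + 3062.937084) = 62.6627 km
W7: √((0.3686·111.32)² + (0.0142·93.36)²) = √(1683.670324 + 1.757512) = 41.0540 km
W8: √((-0.1626·111.32)² + (0.7297·93.36)²) = √(327.632879 + 4640.987285) = 70.4884 km
W9: √((0.2570·111.32)² + (-0.0994·93.36)²) = √(818.488613 + 86.118103) = 30.0767 km
Minimum: W9 at 30.0767 km.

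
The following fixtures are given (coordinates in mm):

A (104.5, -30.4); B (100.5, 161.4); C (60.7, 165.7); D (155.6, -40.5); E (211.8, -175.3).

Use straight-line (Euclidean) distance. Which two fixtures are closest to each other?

Pairwise distances:
A–B: 191.8 mm
A–C: 200.9 mm
A–D: 52.1 mm
A–E: 180.3 mm
B–C: 40.0 mm
B–D: 209.3 mm
B–E: 354.6 mm
C–D: 227.0 mm
C–E: 373.0 mm
D–E: 146.0 mm
Closest pair: B–C at 40.0 mm.

B and C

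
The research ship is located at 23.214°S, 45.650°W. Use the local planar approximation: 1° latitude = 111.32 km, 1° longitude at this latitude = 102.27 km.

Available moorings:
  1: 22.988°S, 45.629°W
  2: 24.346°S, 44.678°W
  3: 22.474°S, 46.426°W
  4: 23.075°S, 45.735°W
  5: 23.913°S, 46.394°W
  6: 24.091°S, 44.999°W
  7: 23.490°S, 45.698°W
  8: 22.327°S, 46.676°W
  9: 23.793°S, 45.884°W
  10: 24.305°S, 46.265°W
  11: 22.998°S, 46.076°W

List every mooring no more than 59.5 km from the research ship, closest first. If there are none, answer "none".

4, 1, 7, 11

Distances from 23.214°S, 45.650°W:
1: √((0.226·111.32)² + (0.021·102.27)²) = √(632.94107 + 4.61249) = 25.250 km
2: √((-1.132·111.32)² + (0.972·102.27)²) = √(15879.58868 + 9881.64031) = 160.503 km
3: √((0.740·111.32)² + (-0.776·102.27)²) = √(6785.93718 + 6298.25086) = 114.386 km
4: √((0.139·111.32)² + (-0.085·102.27)²) = √(239.42858 + 75.56738) = 17.748 km
5: √((-0.699·111.32)² + (-0.744·102.27)²) = √(6054.81317 + 5789.51766) = 108.832 km
6: √((-0.877·111.32)² + (0.651·102.27)²) = √(9531.15609 + 4432.59946) = 118.168 km
7: √((-0.276·111.32)² + (-0.048·102.27)²) = √(943.98384 + 24.09789) = 31.114 km
8: √((0.887·111.32)² + (-1.026·102.27)²) = √(9749.75348 + 11010.09924) = 144.083 km
9: √((-0.579·111.32)² + (-0.234·102.27)²) = √(4154.35421 + 572.70138) = 68.754 km
10: √((-1.091·111.32)² + (-0.615·102.27)²) = √(14750.13165 + 3955.91311) = 136.770 km
11: √((0.216·111.32)² + (-0.426·102.27)²) = √(578.16780 + 1898.08523) = 49.762 km
Threshold 59.5 km: 4 (17.748 km), 1 (25.250 km), 7 (31.114 km), 11 (49.762 km) are within range.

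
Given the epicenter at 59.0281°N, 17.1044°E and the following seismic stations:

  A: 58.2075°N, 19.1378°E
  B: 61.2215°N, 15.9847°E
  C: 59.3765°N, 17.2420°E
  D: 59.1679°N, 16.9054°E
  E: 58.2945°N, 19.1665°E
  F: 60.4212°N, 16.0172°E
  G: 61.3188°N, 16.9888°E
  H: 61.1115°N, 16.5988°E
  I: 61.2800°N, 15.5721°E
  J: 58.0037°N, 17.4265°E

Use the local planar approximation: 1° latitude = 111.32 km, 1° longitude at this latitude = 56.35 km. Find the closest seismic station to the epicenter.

D

Distances from 59.0281°N, 17.1044°E:
A: √((-0.8206·111.32)² + (2.0334·56.35)²) = √(8344.674879 + 13129.055349) = 146.5392 km
B: √((2.1934·111.32)² + (-1.1197·56.35)²) = √(59618.641202 + 3980.991013) = 252.1897 km
C: √((0.3484·111.32)² + (0.1376·56.35)²) = √(1504.189968 + 60.120794) = 39.5514 km
D: √((0.1398·111.32)² + (-0.1990·56.35)²) = √(242.192527 + 125.745946) = 19.1817 km
E: √((-0.7336·111.32)² + (2.0621·56.35)²) = √(6669.066388 + 13502.285454) = 142.0259 km
F: √((1.3931·111.32)² + (-1.0872·56.35)²) = √(24049.772903 + 3753.243388) = 166.7424 km
G: √((2.2907·111.32)² + (-0.1156·56.35)²) = √(65025.369241 + 42.432978) = 255.0839 km
H: √((2.0834·111.32)² + (-0.5056·56.35)²) = √(53788.782595 + 811.712009) = 233.6675 km
I: √((2.2519·111.32)² + (-1.5323·56.35)²) = √(62841.218453 + 7455.477157) = 265.1352 km
J: √((-1.0244·111.32)² + (0.3221·56.35)²) = √(13004.256735 + 329.434661) = 115.4716 km
Minimum: D at 19.1817 km.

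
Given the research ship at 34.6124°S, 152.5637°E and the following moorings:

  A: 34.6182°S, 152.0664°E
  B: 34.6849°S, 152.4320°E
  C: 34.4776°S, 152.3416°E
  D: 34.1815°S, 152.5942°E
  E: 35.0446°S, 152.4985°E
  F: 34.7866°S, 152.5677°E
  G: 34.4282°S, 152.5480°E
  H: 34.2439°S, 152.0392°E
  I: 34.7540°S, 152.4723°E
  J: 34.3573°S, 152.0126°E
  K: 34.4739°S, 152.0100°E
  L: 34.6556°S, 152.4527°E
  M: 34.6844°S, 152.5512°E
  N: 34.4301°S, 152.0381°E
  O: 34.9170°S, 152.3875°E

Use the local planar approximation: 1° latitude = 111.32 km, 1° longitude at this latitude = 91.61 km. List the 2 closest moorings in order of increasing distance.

M, L

Distances from 34.6124°S, 152.5637°E:
A: √((-0.0058·111.32)² + (-0.4973·91.61)²) = √(0.416872 + 2075.499747) = 45.5622 km
B: √((-0.0725·111.32)² + (-0.1317·91.61)²) = √(65.136198 + 145.565118) = 14.5156 km
C: √((0.1348·111.32)² + (-0.2221·91.61)²) = √(225.178115 + 413.983358) = 25.2816 km
D: √((0.4309·111.32)² + (0.0305·91.61)²) = √(2300.908686 + 7.807023) = 48.0491 km
E: √((-0.4322·111.32)² + (-0.0652·91.61)²) = √(2314.813041 + 35.676395) = 48.4818 km
F: √((-0.1742·111.32)² + (0.0040·91.61)²) = √(376.047492 + 0.134278) = 19.3954 km
G: √((0.1842·111.32)² + (-0.0157·91.61)²) = √(420.460930 + 2.068641) = 20.5555 km
H: √((0.3685·111.32)² + (-0.5245·91.61)²) = √(1682.756899 + 2308.749165) = 63.1784 km
I: √((-0.1416·111.32)² + (-0.0914·91.61)²) = √(248.469395 + 70.109708) = 17.8488 km
J: √((0.2551·111.32)² + (-0.5511·91.61)²) = √(806.431183 + 2548.863559) = 57.9249 km
K: √((0.1385·111.32)² + (-0.5537·91.61)²) = √(237.709174 + 2572.970538) = 53.0158 km
L: √((-0.0432·111.32)² + (-0.1110·91.61)²) = √(23.126712 + 103.402663) = 11.2485 km
M: √((-0.0720·111.32)² + (-0.0125·91.61)²) = √(64.240866 + 1.311311) = 8.0964 km
N: √((0.1823·111.32)² + (-0.5256·91.61)²) = √(411.831662 + 2318.443301) = 52.2520 km
O: √((-0.3046·111.32)² + (-0.1762·91.61)²) = √(1149.757347 + 260.553898) = 37.5541 km
Sorted: M (8.0964 km) < L (11.2485 km) < B (14.5156 km) < I (17.8488 km) < …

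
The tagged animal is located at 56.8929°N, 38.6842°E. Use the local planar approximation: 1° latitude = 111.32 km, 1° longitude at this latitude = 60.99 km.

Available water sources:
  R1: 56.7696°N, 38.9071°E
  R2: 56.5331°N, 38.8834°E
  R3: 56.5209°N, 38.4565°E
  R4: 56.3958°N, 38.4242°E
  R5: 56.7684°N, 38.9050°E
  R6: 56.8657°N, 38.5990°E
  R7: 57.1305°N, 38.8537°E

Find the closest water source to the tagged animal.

R6

Distances from 56.8929°N, 38.6842°E:
R1: 19.3187 km
R2: 41.8550 km
R3: 43.6776 km
R4: 57.5644 km
R5: 19.3243 km
R6: 6.0142 km
R7: 28.3981 km
Minimum: R6 at 6.0142 km.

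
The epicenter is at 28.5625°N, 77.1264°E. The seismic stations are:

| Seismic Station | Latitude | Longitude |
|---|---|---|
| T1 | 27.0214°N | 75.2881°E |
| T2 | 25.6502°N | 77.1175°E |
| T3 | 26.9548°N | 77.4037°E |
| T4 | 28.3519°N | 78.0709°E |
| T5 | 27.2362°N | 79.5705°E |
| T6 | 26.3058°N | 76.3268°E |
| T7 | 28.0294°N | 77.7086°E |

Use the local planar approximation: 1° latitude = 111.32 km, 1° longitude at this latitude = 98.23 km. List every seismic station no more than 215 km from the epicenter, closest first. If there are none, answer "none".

Distances from 28.5625°N, 77.1264°E:
T1: √((-1.5411·111.32)² + (-1.8383·98.23)²) = √(29431.204489 + 32607.767257) = 249.0762 km
T2: √((-2.9123·111.32)² + (-0.0089·98.23)²) = √(105103.847830 + 0.764308) = 324.1984 km
T3: √((-1.6077·111.32)² + (0.2773·98.23)²) = √(32029.961663 + 741.972873) = 181.0302 km
T4: √((-0.2106·111.32)² + (0.9445·98.23)²) = √(549.620761 + 8607.800890) = 95.6944 km
T5: √((-1.3263·111.32)² + (2.4441·98.23)²) = √(21798.666874 + 57640.299686) = 281.8492 km
T6: √((-2.2567·111.32)² + (-0.7996·98.23)²) = √(63109.400277 + 6169.271155) = 263.2084 km
T7: √((-0.5331·111.32)² + (0.5822·98.23)²) = √(3521.792469 + 3270.639597) = 82.4162 km
Threshold 215 km: T7 (82.4162 km), T4 (95.6944 km), T3 (181.0302 km) are within range.

T7, T4, T3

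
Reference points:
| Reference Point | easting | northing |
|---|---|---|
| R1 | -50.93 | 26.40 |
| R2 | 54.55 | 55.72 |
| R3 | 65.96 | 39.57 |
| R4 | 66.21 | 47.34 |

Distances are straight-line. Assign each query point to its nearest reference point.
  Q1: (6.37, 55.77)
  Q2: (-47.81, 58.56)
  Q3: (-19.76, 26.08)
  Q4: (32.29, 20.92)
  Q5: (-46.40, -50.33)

Q1→R2; Q2→R1; Q3→R1; Q4→R3; Q5→R1

Q1 at (6.37, 55.77):
  R1: √((-57.30)² + (-29.37)²) = √(3283.2900 + 862.5969) = 64.39
  R2: √((48.18)² + (-0.05)²) = √(2321.3124 + 0.0025) = 48.18
  R3: √((59.59)² + (-16.20)²) = √(3550.9681 + 262.4400) = 61.75
  R4: √((59.84)² + (-8.43)²) = √(3580.8256 + 71.0649) = 60.43
  → nearest: R2 (48.18)
Q2 at (-47.81, 58.56):
  R1: √((-3.12)² + (-32.16)²) = √(9.7344 + 1034.2656) = 32.31
  R2: √((102.36)² + (-2.84)²) = √(10477.5696 + 8.0656) = 102.40
  R3: √((113.77)² + (-18.99)²) = √(12943.6129 + 360.6201) = 115.34
  R4: √((114.02)² + (-11.22)²) = √(13000.5604 + 125.8884) = 114.57
  → nearest: R1 (32.31)
Q3 at (-19.76, 26.08):
  R1: √((-31.17)² + (0.32)²) = √(971.5689 + 0.1024) = 31.17
  R2: √((74.31)² + (29.64)²) = √(5521.9761 + 878.5296) = 80.00
  R3: √((85.72)² + (13.49)²) = √(7347.9184 + 181.9801) = 86.77
  R4: √((85.97)² + (21.26)²) = √(7390.8409 + 451.9876) = 88.56
  → nearest: R1 (31.17)
Q4 at (32.29, 20.92):
  R1: √((-83.22)² + (5.48)²) = √(6925.5684 + 30.0304) = 83.40
  R2: √((22.26)² + (34.80)²) = √(495.5076 + 1211.0400) = 41.31
  R3: √((33.67)² + (18.65)²) = √(1133.6689 + 347.8225) = 38.49
  R4: √((33.92)² + (26.42)²) = √(1150.5664 + 698.0164) = 43.00
  → nearest: R3 (38.49)
Q5 at (-46.40, -50.33):
  R1: √((-4.53)² + (76.73)²) = √(20.5209 + 5887.4929) = 76.86
  R2: √((100.95)² + (106.05)²) = √(10190.9025 + 11246.6025) = 146.42
  R3: √((112.36)² + (89.90)²) = √(12624.7696 + 8082.0100) = 143.90
  R4: √((112.61)² + (97.67)²) = √(12681.0121 + 9539.4289) = 149.07
  → nearest: R1 (76.86)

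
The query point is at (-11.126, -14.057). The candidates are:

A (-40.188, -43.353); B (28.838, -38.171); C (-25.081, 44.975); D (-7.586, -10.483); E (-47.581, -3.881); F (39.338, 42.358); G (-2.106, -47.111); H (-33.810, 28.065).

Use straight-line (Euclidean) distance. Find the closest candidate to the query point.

D

Distances from (-11.126, -14.057):
A: √((-29.062)² + (-29.296)²) = √(844.59984 + 858.25562) = 41.266
B: √((39.964)² + (-24.114)²) = √(1597.12130 + 581.48500) = 46.676
C: √((-13.955)² + (59.032)²) = √(194.74203 + 3484.77702) = 60.659
D: √((3.540)² + (3.574)²) = √(12.53160 + 12.77348) = 5.030
E: √((-36.455)² + (10.176)²) = √(1328.96703 + 103.55098) = 37.849
F: √((50.464)² + (56.415)²) = √(2546.61530 + 3182.65222) = 75.692
G: √((9.020)² + (-33.054)²) = √(81.36040 + 1092.56692) = 34.263
H: √((-22.684)² + (42.122)²) = √(514.56386 + 1774.26288) = 47.842
Minimum: D at 5.030.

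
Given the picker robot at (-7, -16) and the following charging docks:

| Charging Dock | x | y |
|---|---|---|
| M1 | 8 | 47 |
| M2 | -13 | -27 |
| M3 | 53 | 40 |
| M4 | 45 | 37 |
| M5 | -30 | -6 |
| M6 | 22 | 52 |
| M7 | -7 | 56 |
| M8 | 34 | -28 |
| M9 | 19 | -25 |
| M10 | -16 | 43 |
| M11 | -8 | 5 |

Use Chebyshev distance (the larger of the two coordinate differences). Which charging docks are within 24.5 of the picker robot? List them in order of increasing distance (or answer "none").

Distances from (-7, -16):
M1: 63
M2: 11
M3: 60
M4: 53
M5: 23
M6: 68
M7: 72
M8: 41
M9: 26
M10: 59
M11: 21
Threshold 24.5: M2 (11), M11 (21), M5 (23) are within range.

M2, M11, M5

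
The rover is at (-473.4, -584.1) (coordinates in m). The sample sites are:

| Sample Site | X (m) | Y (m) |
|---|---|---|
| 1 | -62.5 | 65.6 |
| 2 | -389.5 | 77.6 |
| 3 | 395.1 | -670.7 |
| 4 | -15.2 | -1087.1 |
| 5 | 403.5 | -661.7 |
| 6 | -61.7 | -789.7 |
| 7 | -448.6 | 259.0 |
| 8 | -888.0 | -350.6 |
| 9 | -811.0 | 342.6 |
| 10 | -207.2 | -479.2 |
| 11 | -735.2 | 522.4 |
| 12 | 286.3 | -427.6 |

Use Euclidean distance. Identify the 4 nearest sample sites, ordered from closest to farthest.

10, 6, 8, 2

Distances from (-473.4, -584.1):
1: 768.7 m
2: 667.0 m
3: 872.8 m
4: 680.4 m
5: 880.3 m
6: 460.2 m
7: 843.5 m
8: 475.8 m
9: 986.3 m
10: 286.1 m
11: 1137.0 m
12: 775.7 m
Sorted: 10 (286.1 m) < 6 (460.2 m) < 8 (475.8 m) < 2 (667.0 m) < 4 (680.4 m) < 1 (768.7 m) < …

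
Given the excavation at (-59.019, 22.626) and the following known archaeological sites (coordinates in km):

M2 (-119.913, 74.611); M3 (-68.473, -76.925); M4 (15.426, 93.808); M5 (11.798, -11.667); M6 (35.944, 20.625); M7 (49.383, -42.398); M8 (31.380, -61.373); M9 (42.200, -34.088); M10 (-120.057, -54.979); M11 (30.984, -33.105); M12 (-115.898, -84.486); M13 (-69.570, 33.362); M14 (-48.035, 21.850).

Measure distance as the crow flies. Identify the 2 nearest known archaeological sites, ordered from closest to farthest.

Distances from (-59.019, 22.626):
M2: √((-60.894)² + (51.985)²) = √(3708.07924 + 2702.44022) = 80.066 km
M3: √((-9.454)² + (-99.551)²) = √(89.37812 + 9910.40160) = 99.999 km
M4: √((74.445)² + (71.182)²) = √(5542.05802 + 5066.87712) = 103.000 km
M5: √((70.817)² + (-34.293)²) = √(5015.04749 + 1176.00985) = 78.683 km
M6: √((94.963)² + (-2.001)²) = √(9017.97137 + 4.00400) = 94.984 km
M7: √((108.402)² + (-65.024)²) = √(11750.99360 + 4228.12058) = 126.409 km
M8: √((90.399)² + (-83.999)²) = √(8171.97920 + 7055.83200) = 123.401 km
M9: √((101.219)² + (-56.714)²) = √(10245.28596 + 3216.47780) = 116.025 km
M10: √((-61.038)² + (-77.605)²) = √(3725.63744 + 6022.53603) = 98.733 km
M11: √((90.003)² + (-55.731)²) = √(8100.54001 + 3105.94436) = 105.861 km
M12: √((-56.879)² + (-107.112)²) = √(3235.22064 + 11472.98054) = 121.277 km
M13: √((-10.551)² + (10.736)²) = √(111.32360 + 115.26170) = 15.053 km
M14: √((10.984)² + (-0.776)²) = √(120.64826 + 0.60218) = 11.011 km
Sorted: M14 (11.011 km) < M13 (15.053 km) < M5 (78.683 km) < M2 (80.066 km) < …

M14, M13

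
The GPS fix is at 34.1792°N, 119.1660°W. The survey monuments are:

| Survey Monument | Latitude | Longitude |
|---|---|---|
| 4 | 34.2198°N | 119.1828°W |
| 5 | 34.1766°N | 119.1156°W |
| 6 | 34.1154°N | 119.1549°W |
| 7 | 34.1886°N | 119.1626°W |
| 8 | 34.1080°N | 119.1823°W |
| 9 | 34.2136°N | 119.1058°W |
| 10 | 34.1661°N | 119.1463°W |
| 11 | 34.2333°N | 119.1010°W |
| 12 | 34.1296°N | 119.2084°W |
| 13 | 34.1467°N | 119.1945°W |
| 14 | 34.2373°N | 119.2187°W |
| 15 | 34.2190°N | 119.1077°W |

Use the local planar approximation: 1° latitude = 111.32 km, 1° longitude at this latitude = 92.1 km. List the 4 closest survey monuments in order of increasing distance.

Distances from 34.1792°N, 119.1660°W:
4: 4.7771 km
5: 4.6509 km
6: 7.1754 km
7: 1.0923 km
8: 8.0669 km
9: 6.7383 km
10: 2.3278 km
11: 8.4916 km
12: 6.7628 km
13: 4.4698 km
14: 8.0864 km
15: 6.9614 km
Sorted: 7 (1.0923 km) < 10 (2.3278 km) < 13 (4.4698 km) < 5 (4.6509 km) < 4 (4.7771 km) < 9 (6.7383 km) < …

7, 10, 13, 5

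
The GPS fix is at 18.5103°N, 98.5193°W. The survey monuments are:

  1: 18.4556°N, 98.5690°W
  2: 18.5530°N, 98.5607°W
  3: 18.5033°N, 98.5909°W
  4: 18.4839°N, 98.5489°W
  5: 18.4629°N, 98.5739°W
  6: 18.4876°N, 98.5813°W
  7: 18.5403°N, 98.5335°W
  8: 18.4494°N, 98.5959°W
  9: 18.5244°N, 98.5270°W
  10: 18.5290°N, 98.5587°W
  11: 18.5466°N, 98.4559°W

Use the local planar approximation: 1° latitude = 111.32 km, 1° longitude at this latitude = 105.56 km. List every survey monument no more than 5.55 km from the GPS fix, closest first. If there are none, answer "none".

9, 7, 4, 10

Distances from 18.5103°N, 98.5193°W:
1: √((-0.0547·111.32)² + (-0.0497·105.56)²) = √(37.078405 + 27.523999) = 8.0376 km
2: √((0.0427·111.32)² + (-0.0414·105.56)²) = √(22.594469 + 19.098508) = 6.4570 km
3: √((-0.0070·111.32)² + (-0.0716·105.56)²) = √(0.607215 + 57.124815) = 7.5982 km
4: √((-0.0264·111.32)² + (-0.0296·105.56)²) = √(8.636828 + 9.762975) = 4.2895 km
5: √((-0.0474·111.32)² + (-0.0546·105.56)²) = √(27.842170 + 33.218808) = 7.8142 km
6: √((-0.0227·111.32)² + (-0.0620·105.56)²) = √(6.385547 + 42.833360) = 7.0156 km
7: √((0.0300·111.32)² + (-0.0142·105.56)²) = √(11.152928 + 2.246857) = 3.6606 km
8: √((-0.0609·111.32)² + (-0.0766·105.56)²) = √(45.960102 + 65.381714) = 10.5519 km
9: √((0.0141·111.32)² + (-0.0077·105.56)²) = √(2.463682 + 0.660663) = 1.7676 km
10: √((0.0187·111.32)² + (-0.0394·105.56)²) = √(4.333408 + 17.297813) = 4.6509 km
11: √((0.0363·111.32)² + (0.0634·105.56)²) = √(16.329002 + 44.789610) = 7.8178 km
Threshold 5.55 km: 9 (1.7676 km), 7 (3.6606 km), 4 (4.2895 km), 10 (4.6509 km) are within range.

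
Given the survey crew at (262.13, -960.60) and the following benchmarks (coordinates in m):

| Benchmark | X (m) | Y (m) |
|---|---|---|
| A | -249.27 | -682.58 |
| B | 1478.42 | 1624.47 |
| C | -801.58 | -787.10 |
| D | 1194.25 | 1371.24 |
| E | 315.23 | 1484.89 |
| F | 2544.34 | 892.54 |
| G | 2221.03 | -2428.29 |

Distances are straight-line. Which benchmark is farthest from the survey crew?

F

Distances from (262.13, -960.60):
A: 582.09 m
B: 2856.91 m
C: 1077.77 m
D: 2511.24 m
E: 2446.07 m
F: 2939.83 m
G: 2447.73 m
Maximum: F at 2939.83 m.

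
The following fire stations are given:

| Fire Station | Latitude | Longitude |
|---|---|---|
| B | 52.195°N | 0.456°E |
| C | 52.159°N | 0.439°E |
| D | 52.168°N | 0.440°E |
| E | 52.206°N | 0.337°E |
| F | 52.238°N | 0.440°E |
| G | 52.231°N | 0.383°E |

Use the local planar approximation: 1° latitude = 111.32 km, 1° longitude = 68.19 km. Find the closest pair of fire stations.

Pairwise distances:
C–D: √((0.009·111.32)² + (0.001·68.19)²) = √(1.00376 + 0.00465) = 1.004 km
B–D: √((-0.027·111.32)² + (-0.016·68.19)²) = √(9.03387 + 1.19037) = 3.198 km
F–G: √((-0.007·111.32)² + (-0.057·68.19)²) = √(0.60721 + 15.10745) = 3.964 km
B–C: √((-0.036·111.32)² + (-0.017·68.19)²) = √(16.06022 + 1.34381) = 4.172 km
E–G: √((0.025·111.32)² + (0.046·68.19)²) = √(7.74509 + 9.83914) = 4.193 km
B–F: √((0.043·111.32)² + (-0.016·68.19)²) = √(22.91307 + 1.19037) = 4.910 km
B–G: √((0.036·111.32)² + (-0.073·68.19)²) = √(16.06022 + 24.77919) = 6.391 km
D–F: √((0.070·111.32)² + (0.000·68.19)²) = √(60.72150 + 0.00000) = 7.792 km
E–F: √((0.032·111.32)² + (0.103·68.19)²) = √(12.68955 + 49.33054) = 7.875 km
D–G: √((0.063·111.32)² + (-0.057·68.19)²) = √(49.18441 + 15.10745) = 8.018 km
D–E: √((0.038·111.32)² + (-0.103·68.19)²) = √(17.89425 + 49.33054) = 8.199 km
B–E: √((0.011·111.32)² + (-0.119·68.19)²) = √(1.49945 + 65.84690) = 8.206 km
C–E: √((0.047·111.32)² + (-0.102·68.19)²) = √(27.37424 + 48.37731) = 8.704 km
C–F: √((0.079·111.32)² + (0.001·68.19)²) = √(77.33936 + 0.00465) = 8.795 km
C–G: √((0.072·111.32)² + (-0.056·68.19)²) = √(64.24087 + 14.58201) = 8.878 km
Closest pair: C–D at 1.004 km.

C and D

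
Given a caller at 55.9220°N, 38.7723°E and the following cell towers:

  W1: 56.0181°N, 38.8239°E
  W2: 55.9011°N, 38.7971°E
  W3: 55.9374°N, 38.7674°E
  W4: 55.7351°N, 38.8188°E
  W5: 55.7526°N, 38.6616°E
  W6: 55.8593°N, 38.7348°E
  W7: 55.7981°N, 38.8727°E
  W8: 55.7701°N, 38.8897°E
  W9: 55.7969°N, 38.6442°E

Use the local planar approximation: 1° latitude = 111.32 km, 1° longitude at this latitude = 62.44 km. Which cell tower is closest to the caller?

W3

Distances from 55.9220°N, 38.7723°E:
W1: 11.1725 km
W2: 2.7948 km
W3: 1.7414 km
W4: 21.0073 km
W5: 20.0845 km
W6: 7.3620 km
W7: 15.1504 km
W8: 18.4301 km
W9: 16.0597 km
Minimum: W3 at 1.7414 km.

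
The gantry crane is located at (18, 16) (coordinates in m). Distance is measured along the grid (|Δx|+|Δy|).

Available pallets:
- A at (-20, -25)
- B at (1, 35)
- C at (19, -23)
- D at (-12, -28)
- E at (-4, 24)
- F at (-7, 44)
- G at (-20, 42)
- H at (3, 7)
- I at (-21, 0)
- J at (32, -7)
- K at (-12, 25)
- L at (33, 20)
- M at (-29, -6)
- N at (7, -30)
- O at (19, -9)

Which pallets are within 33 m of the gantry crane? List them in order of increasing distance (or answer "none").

L, H, O, E

Distances from (18, 16):
A: |-38| + |-41| = 38 + 41 = 79 m
B: |-17| + |19| = 17 + 19 = 36 m
C: |1| + |-39| = 1 + 39 = 40 m
D: |-30| + |-44| = 30 + 44 = 74 m
E: |-22| + |8| = 22 + 8 = 30 m
F: |-25| + |28| = 25 + 28 = 53 m
G: |-38| + |26| = 38 + 26 = 64 m
H: |-15| + |-9| = 15 + 9 = 24 m
I: |-39| + |-16| = 39 + 16 = 55 m
J: |14| + |-23| = 14 + 23 = 37 m
K: |-30| + |9| = 30 + 9 = 39 m
L: |15| + |4| = 15 + 4 = 19 m
M: |-47| + |-22| = 47 + 22 = 69 m
N: |-11| + |-46| = 11 + 46 = 57 m
O: |1| + |-25| = 1 + 25 = 26 m
Threshold 33 m: L (19 m), H (24 m), O (26 m), E (30 m) are within range.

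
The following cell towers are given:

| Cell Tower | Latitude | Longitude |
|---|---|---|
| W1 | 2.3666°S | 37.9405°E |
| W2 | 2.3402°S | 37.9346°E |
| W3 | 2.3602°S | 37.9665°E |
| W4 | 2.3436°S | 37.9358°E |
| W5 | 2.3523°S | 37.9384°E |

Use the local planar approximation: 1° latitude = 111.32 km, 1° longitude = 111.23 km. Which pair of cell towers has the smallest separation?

Pairwise distances:
W1–W2: 3.0112 km
W1–W3: 2.9784 km
W1–W4: 2.6132 km
W1–W5: 1.6089 km
W2–W3: 4.1889 km
W2–W4: 0.4013 km
W2–W5: 1.4117 km
W3–W4: 3.8827 km
W3–W5: 3.2469 km
W4–W5: 1.0107 km
Closest pair: W2–W4 at 0.4013 km.

W2 and W4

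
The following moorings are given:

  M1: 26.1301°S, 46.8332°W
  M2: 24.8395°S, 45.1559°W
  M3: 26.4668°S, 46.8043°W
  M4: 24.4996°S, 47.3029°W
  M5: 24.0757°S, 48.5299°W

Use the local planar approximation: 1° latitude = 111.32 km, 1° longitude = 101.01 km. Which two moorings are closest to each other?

M1 and M3

Pairwise distances:
M1–M2: 222.1384 km
M1–M3: 37.5950 km
M1–M4: 187.6056 km
M1–M5: 285.7869 km
M2–M3: 246.0479 km
M2–M4: 220.1445 km
M2–M5: 351.2540 km
M3–M4: 224.7055 km
M3–M5: 318.1695 km
M4–M5: 132.6186 km
Closest pair: M1–M3 at 37.5950 km.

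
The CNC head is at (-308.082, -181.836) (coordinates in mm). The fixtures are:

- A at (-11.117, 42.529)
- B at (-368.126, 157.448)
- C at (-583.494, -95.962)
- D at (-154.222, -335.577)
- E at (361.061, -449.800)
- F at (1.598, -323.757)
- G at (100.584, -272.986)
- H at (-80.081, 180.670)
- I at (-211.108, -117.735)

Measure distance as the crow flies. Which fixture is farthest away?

E

Distances from (-308.082, -181.836):
A: √((296.965)² + (224.365)²) = √(88188.21122 + 50339.65323) = 372.193 mm
B: √((-60.044)² + (339.284)²) = √(3605.28194 + 115113.63266) = 344.556 mm
C: √((-275.412)² + (85.874)²) = √(75851.76974 + 7374.34388) = 288.489 mm
D: √((153.860)² + (-153.741)²) = √(23672.89960 + 23636.29508) = 217.507 mm
E: √((669.143)² + (-267.964)²) = √(447752.35445 + 71804.70530) = 720.803 mm
F: √((309.680)² + (-141.921)²) = √(95901.70240 + 20141.57024) = 340.651 mm
G: √((408.666)² + (-91.150)²) = √(167007.89956 + 8308.32250) = 418.708 mm
H: √((228.001)² + (362.506)²) = √(51984.45600 + 131410.60004) = 428.246 mm
I: √((96.974)² + (64.101)²) = √(9403.95668 + 4108.93820) = 116.245 mm
Maximum: E at 720.803 mm.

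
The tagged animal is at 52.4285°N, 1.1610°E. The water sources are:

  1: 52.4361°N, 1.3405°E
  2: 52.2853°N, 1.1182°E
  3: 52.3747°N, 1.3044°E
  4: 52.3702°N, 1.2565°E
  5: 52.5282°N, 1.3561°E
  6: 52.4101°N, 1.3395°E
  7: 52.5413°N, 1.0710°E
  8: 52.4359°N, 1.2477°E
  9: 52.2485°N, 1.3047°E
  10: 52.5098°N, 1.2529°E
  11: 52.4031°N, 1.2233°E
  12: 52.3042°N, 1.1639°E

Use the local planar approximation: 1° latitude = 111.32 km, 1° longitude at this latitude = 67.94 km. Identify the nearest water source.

11

Distances from 52.4285°N, 1.1610°E:
1: √((0.0076·111.32)² + (0.1795·67.94)²) = √(0.715770 + 148.723635) = 12.2245 km
2: √((-0.1432·111.32)² + (-0.0428·67.94)²) = √(254.116246 + 8.455487) = 16.2041 km
3: √((-0.0538·111.32)² + (0.1434·67.94)²) = √(35.868313 + 94.918177) = 11.4362 km
4: √((-0.0583·111.32)² + (0.0955·67.94)²) = √(42.119529 + 42.097648) = 9.1770 km
5: √((0.0997·111.32)² + (0.1951·67.94)²) = √(123.179011 + 175.697517) = 17.2880 km
6: √((-0.0184·111.32)² + (0.1785·67.94)²) = √(4.195484 + 147.071163) = 12.2991 km
7: √((0.1128·111.32)² + (-0.0900·67.94)²) = √(157.675637 + 37.388333) = 13.9665 km
8: √((0.0074·111.32)² + (0.0867·67.94)²) = √(0.678594 + 34.696789) = 5.9477 km
9: √((-0.1800·111.32)² + (0.1437·67.94)²) = √(401.505414 + 95.315739) = 22.2895 km
10: √((0.0813·111.32)² + (0.0919·67.94)²) = √(81.908220 + 38.983615) = 10.9951 km
11: √((-0.0254·111.32)² + (0.0623·67.94)²) = √(7.994915 + 17.915428) = 5.0902 km
12: √((-0.1243·111.32)² + (0.0029·67.94)²) = √(191.464672 + 0.038819) = 13.8385 km
Minimum: 11 at 5.0902 km.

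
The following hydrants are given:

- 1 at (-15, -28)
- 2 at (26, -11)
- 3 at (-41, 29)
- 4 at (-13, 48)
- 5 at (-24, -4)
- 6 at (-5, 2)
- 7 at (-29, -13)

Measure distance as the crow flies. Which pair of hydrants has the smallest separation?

Pairwise distances:
1–2: 44.4
1–3: 62.6
1–4: 76.0
1–5: 25.6
1–6: 31.6
1–7: 20.5
2–3: 78.0
2–4: 70.7
2–5: 50.5
2–6: 33.6
2–7: 55.0
3–4: 33.8
3–5: 37.1
3–6: 45.0
3–7: 43.7
4–5: 53.2
4–6: 46.7
4–7: 63.1
5–6: 19.9
5–7: 10.3
6–7: 28.3
Closest pair: 5–7 at 10.3.

5 and 7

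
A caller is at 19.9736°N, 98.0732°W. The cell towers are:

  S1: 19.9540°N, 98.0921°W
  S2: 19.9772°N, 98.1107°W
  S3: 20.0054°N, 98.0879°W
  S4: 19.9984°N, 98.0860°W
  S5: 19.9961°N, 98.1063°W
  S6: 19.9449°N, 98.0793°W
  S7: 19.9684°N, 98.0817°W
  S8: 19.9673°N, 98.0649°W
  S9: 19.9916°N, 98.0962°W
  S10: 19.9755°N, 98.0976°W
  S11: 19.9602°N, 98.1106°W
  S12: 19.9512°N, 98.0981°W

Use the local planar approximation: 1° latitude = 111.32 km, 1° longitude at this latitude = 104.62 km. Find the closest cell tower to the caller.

Distances from 19.9736°N, 98.0732°W:
S1: √((-0.0196·111.32)² + (-0.0189·104.62)²) = √(4.760565 + 3.909786) = 2.9445 km
S2: √((0.0036·111.32)² + (-0.0375·104.62)²) = √(0.160602 + 15.391891) = 3.9437 km
S3: √((0.0318·111.32)² + (-0.0147·104.62)²) = √(12.531430 + 2.365179) = 3.8596 km
S4: √((0.0248·111.32)² + (-0.0128·104.62)²) = √(7.621663 + 1.793285) = 3.0684 km
S5: √((0.0225·111.32)² + (-0.0331·104.62)²) = √(6.273522 + 11.991829) = 4.2738 km
S6: √((-0.0287·111.32)² + (-0.0061·104.62)²) = √(10.207284 + 0.407276) = 3.2580 km
S7: √((-0.0052·111.32)² + (-0.0085·104.62)²) = √(0.335084 + 0.790801) = 1.0611 km
S8: √((-0.0063·111.32)² + (0.0083·104.62)²) = √(0.491844 + 0.754025) = 1.1162 km
S9: √((0.0180·111.32)² + (-0.0230·104.62)²) = √(4.015054 + 5.790087) = 3.1313 km
S10: √((0.0019·111.32)² + (-0.0244·104.62)²) = √(0.044736 + 6.516420) = 2.5615 km
S11: √((-0.0134·111.32)² + (-0.0374·104.62)²) = √(2.225133 + 15.309910) = 4.1875 km
S12: √((-0.0224·111.32)² + (-0.0249·104.62)²) = √(6.217881 + 6.786223) = 3.6061 km
Minimum: S7 at 1.0611 km.

S7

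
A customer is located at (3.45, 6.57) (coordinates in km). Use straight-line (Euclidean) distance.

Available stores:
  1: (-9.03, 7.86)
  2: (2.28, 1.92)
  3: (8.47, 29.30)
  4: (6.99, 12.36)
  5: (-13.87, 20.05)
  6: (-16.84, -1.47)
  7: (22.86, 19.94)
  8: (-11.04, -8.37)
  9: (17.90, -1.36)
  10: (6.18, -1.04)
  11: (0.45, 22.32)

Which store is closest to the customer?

Distances from (3.45, 6.57):
1: √((-12.48)² + (1.29)²) = √(155.7504 + 1.6641) = 12.55 km
2: √((-1.17)² + (-4.65)²) = √(1.3689 + 21.6225) = 4.79 km
3: √((5.02)² + (22.73)²) = √(25.2004 + 516.6529) = 23.28 km
4: √((3.54)² + (5.79)²) = √(12.5316 + 33.5241) = 6.79 km
5: √((-17.32)² + (13.48)²) = √(299.9824 + 181.7104) = 21.95 km
6: √((-20.29)² + (-8.04)²) = √(411.6841 + 64.6416) = 21.82 km
7: √((19.41)² + (13.37)²) = √(376.7481 + 178.7569) = 23.57 km
8: √((-14.49)² + (-14.94)²) = √(209.9601 + 223.2036) = 20.81 km
9: √((14.45)² + (-7.93)²) = √(208.8025 + 62.8849) = 16.48 km
10: √((2.73)² + (-7.61)²) = √(7.4529 + 57.9121) = 8.08 km
11: √((-3.00)² + (15.75)²) = √(9.0000 + 248.0625) = 16.03 km
Minimum: 2 at 4.79 km.

2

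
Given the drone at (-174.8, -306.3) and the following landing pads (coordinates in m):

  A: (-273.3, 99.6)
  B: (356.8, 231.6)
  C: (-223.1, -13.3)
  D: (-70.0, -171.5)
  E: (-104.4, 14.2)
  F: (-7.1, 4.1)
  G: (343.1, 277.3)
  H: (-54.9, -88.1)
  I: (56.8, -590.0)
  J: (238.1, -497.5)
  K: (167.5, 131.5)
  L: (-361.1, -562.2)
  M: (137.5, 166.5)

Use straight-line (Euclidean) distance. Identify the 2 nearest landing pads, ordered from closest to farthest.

D, H

Distances from (-174.8, -306.3):
A: √((-98.5)² + (405.9)²) = √(9702.250 + 164754.810) = 417.7 m
B: √((531.6)² + (537.9)²) = √(282598.560 + 289336.410) = 756.3 m
C: √((-48.3)² + (293.0)²) = √(2332.890 + 85849.000) = 297.0 m
D: √((104.8)² + (134.8)²) = √(10983.040 + 18171.040) = 170.7 m
E: √((70.4)² + (320.5)²) = √(4956.160 + 102720.250) = 328.1 m
F: √((167.7)² + (310.4)²) = √(28123.290 + 96348.160) = 352.8 m
G: √((517.9)² + (583.6)²) = √(268220.410 + 340588.960) = 780.3 m
H: √((119.9)² + (218.2)²) = √(14376.010 + 47611.240) = 249.0 m
I: √((231.6)² + (-283.7)²) = √(53638.560 + 80485.690) = 366.2 m
J: √((412.9)² + (-191.2)²) = √(170486.410 + 36557.440) = 455.0 m
K: √((342.3)² + (437.8)²) = √(117169.290 + 191668.840) = 555.7 m
L: √((-186.3)² + (-255.9)²) = √(34707.690 + 65484.810) = 316.5 m
M: √((312.3)² + (472.8)²) = √(97531.290 + 223539.840) = 566.6 m
Sorted: D (170.7 m) < H (249.0 m) < C (297.0 m) < L (316.5 m) < …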